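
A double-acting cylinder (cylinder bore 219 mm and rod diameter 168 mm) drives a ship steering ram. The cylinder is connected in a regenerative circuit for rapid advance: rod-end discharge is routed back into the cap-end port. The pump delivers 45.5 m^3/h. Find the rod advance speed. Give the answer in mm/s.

In regeneration the rod-end outflow joins the pump flow into the cap end, so the net volume the pump must supply per unit advance equals the rod cross-section area.
Rod cross-section A_rod = π/4 × (168 mm)² = 22170 mm^2
v = Q_pump / A_rod

v ≈ 570 mm/s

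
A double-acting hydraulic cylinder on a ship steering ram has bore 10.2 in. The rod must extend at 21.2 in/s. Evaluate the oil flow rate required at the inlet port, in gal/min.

Q ≈ 450 gal/min

Cap-side area A_cap = π/4 × (10.2 in)² = 81.71 in^2
Q = A × v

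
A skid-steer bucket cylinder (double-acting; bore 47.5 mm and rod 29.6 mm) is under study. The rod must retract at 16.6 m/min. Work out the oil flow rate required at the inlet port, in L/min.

Rod-side annular area A_ann = π/4 × (47.5² − 29.6²) = 1084 mm^2
Q = A × v

Q ≈ 18.0 L/min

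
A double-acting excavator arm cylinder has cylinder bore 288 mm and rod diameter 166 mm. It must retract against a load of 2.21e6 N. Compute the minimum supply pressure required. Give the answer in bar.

Rod-side annular area A_ann = π/4 × (288² − 166²) = 43500 mm^2
Retraction: pressure acts on the annular area.
P = F / A = 2.21e6 N / A

P ≈ 508 bar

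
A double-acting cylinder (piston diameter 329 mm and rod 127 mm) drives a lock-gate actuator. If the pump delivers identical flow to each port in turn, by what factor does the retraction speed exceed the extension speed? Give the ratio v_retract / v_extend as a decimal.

Cap-side area A_cap = π/4 × (329 mm)² = 85010 mm^2
Rod-side annular area A_ann = π/4 × (329² − 127²) = 72340 mm^2
For equal Q, v ∝ 1/A, so v_ret/v_ext = A_cap/A_ann.

v_ret/v_ext ≈ 1.18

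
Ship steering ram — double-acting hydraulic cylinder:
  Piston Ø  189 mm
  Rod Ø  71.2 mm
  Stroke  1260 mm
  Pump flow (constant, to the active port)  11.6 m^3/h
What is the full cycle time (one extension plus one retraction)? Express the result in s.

t ≈ 20.4 s

Cap-side area A_cap = π/4 × (189 mm)² = 28060 mm^2
Rod-side annular area A_ann = π/4 × (189² − 71.2²) = 24070 mm^2
t_ext = A_cap·L/Q = 10.97 s
t_ret = A_ann·L/Q = 9.414 s
t_cycle = t_ext + t_ret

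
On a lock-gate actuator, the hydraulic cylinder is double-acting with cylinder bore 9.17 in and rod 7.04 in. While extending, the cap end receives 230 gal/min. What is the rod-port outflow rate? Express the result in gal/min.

Q_out ≈ 94.4 gal/min

Cap-side area A_cap = π/4 × (9.17 in)² = 66.04 in^2
Rod-side annular area A_ann = π/4 × (9.17² − 7.04²) = 27.12 in^2
Piston speed v = Q_in/A_cap; rod-end outflow Q_out = v × A_ann = Q_in × A_ann/A_cap.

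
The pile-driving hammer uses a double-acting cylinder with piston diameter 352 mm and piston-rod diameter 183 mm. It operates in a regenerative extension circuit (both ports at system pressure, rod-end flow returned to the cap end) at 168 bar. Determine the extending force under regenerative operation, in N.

With equal pressure on both faces, forces on the annular region cancel; the net push is pressure × rod cross-section.
Rod cross-section A_rod = π/4 × (183 mm)² = 26300 mm^2
F = P × A_rod

F ≈ 4.42e5 N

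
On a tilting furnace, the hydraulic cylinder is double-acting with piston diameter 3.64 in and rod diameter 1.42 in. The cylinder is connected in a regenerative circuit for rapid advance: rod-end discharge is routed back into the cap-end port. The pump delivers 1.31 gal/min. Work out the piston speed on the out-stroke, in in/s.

v ≈ 3.18 in/s

In regeneration the rod-end outflow joins the pump flow into the cap end, so the net volume the pump must supply per unit advance equals the rod cross-section area.
Rod cross-section A_rod = π/4 × (1.42 in)² = 1.584 in^2
v = Q_pump / A_rod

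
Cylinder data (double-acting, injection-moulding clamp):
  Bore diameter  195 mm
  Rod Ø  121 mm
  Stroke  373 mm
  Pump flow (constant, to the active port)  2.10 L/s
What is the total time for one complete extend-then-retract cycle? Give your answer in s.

Cap-side area A_cap = π/4 × (195 mm)² = 29860 mm^2
Rod-side annular area A_ann = π/4 × (195² − 121²) = 18370 mm^2
t_ext = A_cap·L/Q = 5.305 s
t_ret = A_ann·L/Q = 3.262 s
t_cycle = t_ext + t_ret

t ≈ 8.57 s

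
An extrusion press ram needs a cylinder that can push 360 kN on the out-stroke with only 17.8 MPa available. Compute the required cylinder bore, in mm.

Extension force acts on the full piston face: F = P × (π/4)D².
D = √(4F / (πP)) = √(4 × 360 kN / (π × 17.8 MPa))

D ≈ 160 mm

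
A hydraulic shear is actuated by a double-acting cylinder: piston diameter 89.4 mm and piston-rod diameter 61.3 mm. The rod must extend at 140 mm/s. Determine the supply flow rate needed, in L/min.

Q ≈ 52.7 L/min

Cap-side area A_cap = π/4 × (89.4 mm)² = 6277 mm^2
Q = A × v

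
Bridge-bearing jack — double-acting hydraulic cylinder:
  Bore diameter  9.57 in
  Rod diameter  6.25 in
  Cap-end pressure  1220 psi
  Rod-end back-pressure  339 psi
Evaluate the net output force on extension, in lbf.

Cap-side area A_cap = π/4 × (9.57 in)² = 71.93 in^2
Rod-side annular area A_ann = π/4 × (9.57² − 6.25²) = 41.25 in^2
Net thrust = P_cap·A_cap − P_rod·A_ann = 87760 lbf − 13980 lbf

F ≈ 73800 lbf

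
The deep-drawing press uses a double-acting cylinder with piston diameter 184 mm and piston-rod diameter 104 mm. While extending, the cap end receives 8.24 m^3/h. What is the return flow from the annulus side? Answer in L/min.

Q_out ≈ 93.5 L/min

Cap-side area A_cap = π/4 × (184 mm)² = 26590 mm^2
Rod-side annular area A_ann = π/4 × (184² − 104²) = 18100 mm^2
Piston speed v = Q_in/A_cap; rod-end outflow Q_out = v × A_ann = Q_in × A_ann/A_cap.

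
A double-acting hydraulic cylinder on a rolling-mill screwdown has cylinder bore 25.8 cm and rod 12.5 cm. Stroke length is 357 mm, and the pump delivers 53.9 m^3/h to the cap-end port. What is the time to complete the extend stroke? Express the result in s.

t ≈ 1.25 s

Cap-side area A_cap = π/4 × (25.8 cm)² = 522.8 cm^2
Swept volume V = A × L; t = V / Q = A·L / Q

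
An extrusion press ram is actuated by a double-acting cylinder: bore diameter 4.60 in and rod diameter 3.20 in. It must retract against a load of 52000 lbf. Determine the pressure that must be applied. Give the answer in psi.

P ≈ 6060 psi

Rod-side annular area A_ann = π/4 × (4.60² − 3.20²) = 8.577 in^2
Retraction: pressure acts on the annular area.
P = F / A = 52000 lbf / A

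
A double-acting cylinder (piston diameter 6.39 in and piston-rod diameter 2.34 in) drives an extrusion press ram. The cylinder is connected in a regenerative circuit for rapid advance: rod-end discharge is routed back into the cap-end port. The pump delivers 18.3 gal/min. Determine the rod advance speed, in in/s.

v ≈ 16.4 in/s

In regeneration the rod-end outflow joins the pump flow into the cap end, so the net volume the pump must supply per unit advance equals the rod cross-section area.
Rod cross-section A_rod = π/4 × (2.34 in)² = 4.301 in^2
v = Q_pump / A_rod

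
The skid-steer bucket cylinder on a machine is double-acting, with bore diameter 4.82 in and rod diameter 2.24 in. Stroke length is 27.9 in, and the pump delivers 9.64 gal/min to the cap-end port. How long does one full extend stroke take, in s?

t ≈ 13.7 s

Cap-side area A_cap = π/4 × (4.82 in)² = 18.25 in^2
Swept volume V = A × L; t = V / Q = A·L / Q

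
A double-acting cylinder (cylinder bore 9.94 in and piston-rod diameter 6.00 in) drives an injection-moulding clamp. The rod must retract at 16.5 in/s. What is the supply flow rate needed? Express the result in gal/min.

Q ≈ 211 gal/min

Rod-side annular area A_ann = π/4 × (9.94² − 6.00²) = 49.33 in^2
Q = A × v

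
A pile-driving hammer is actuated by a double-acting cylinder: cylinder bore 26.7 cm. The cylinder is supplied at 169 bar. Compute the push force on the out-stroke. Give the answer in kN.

Cap-side area A_cap = π/4 × (26.7 cm)² = 559.9 cm^2
F = P × A_cap = 169 bar × A_cap

F ≈ 946 kN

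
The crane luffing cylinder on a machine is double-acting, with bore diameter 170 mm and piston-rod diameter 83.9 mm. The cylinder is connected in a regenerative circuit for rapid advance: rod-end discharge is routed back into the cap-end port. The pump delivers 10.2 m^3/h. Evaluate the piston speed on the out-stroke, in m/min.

In regeneration the rod-end outflow joins the pump flow into the cap end, so the net volume the pump must supply per unit advance equals the rod cross-section area.
Rod cross-section A_rod = π/4 × (83.9 mm)² = 5529 mm^2
v = Q_pump / A_rod

v ≈ 30.7 m/min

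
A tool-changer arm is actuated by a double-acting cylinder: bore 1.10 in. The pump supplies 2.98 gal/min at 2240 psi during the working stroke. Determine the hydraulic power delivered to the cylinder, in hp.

Hydraulic power = P × Q

W ≈ 3.89 hp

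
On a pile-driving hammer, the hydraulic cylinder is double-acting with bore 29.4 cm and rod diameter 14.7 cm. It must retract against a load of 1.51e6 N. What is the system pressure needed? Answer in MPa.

P ≈ 29.7 MPa

Rod-side annular area A_ann = π/4 × (29.4² − 14.7²) = 509.2 cm^2
Retraction: pressure acts on the annular area.
P = F / A = 1.51e6 N / A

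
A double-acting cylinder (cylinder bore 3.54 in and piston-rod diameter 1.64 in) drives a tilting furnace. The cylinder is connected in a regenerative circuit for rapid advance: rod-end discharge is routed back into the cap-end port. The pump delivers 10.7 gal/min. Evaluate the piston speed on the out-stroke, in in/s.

v ≈ 19.5 in/s

In regeneration the rod-end outflow joins the pump flow into the cap end, so the net volume the pump must supply per unit advance equals the rod cross-section area.
Rod cross-section A_rod = π/4 × (1.64 in)² = 2.112 in^2
v = Q_pump / A_rod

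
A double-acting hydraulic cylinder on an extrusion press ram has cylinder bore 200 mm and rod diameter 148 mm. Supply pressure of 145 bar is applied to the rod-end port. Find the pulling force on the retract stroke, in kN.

Rod-side annular area A_ann = π/4 × (200² − 148²) = 14210 mm^2
On retraction the pressure acts on the annular area (bore minus rod).
F = P × A_ann

F ≈ 206 kN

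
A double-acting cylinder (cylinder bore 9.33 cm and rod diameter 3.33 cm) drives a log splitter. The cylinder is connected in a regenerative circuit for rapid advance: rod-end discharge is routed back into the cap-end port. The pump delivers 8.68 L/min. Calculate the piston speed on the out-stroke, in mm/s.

In regeneration the rod-end outflow joins the pump flow into the cap end, so the net volume the pump must supply per unit advance equals the rod cross-section area.
Rod cross-section A_rod = π/4 × (3.33 cm)² = 8.709 cm^2
v = Q_pump / A_rod

v ≈ 166 mm/s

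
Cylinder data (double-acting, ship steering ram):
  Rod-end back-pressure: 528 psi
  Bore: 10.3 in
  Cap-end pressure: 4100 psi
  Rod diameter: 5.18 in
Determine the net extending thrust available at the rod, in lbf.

F ≈ 3.09e5 lbf

Cap-side area A_cap = π/4 × (10.3 in)² = 83.32 in^2
Rod-side annular area A_ann = π/4 × (10.3² − 5.18²) = 62.25 in^2
Net thrust = P_cap·A_cap − P_rod·A_ann = 3.416e5 lbf − 32870 lbf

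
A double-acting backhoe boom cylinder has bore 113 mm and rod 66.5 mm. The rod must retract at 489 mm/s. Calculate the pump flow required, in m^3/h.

Rod-side annular area A_ann = π/4 × (113² − 66.5²) = 6556 mm^2
Q = A × v

Q ≈ 11.5 m^3/h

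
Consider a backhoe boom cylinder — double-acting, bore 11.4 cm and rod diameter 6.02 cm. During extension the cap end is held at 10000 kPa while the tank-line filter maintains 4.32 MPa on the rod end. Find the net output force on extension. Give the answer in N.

Cap-side area A_cap = π/4 × (11.4 cm)² = 102.1 cm^2
Rod-side annular area A_ann = π/4 × (11.4² − 6.02²) = 73.61 cm^2
Net thrust = P_cap·A_cap − P_rod·A_ann = 1.021e5 N − 31800 N

F ≈ 70300 N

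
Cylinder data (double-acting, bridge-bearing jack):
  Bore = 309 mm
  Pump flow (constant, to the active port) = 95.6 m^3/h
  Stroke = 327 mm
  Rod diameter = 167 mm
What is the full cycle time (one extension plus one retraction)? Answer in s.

Cap-side area A_cap = π/4 × (309 mm)² = 74990 mm^2
Rod-side annular area A_ann = π/4 × (309² − 167²) = 53090 mm^2
t_ext = A_cap·L/Q = 0.9234 s
t_ret = A_ann·L/Q = 0.6537 s
t_cycle = t_ext + t_ret

t ≈ 1.58 s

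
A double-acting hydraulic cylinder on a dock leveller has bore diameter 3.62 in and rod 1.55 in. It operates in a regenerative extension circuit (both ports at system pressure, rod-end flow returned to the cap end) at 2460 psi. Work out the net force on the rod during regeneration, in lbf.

F ≈ 4640 lbf

With equal pressure on both faces, forces on the annular region cancel; the net push is pressure × rod cross-section.
Rod cross-section A_rod = π/4 × (1.55 in)² = 1.887 in^2
F = P × A_rod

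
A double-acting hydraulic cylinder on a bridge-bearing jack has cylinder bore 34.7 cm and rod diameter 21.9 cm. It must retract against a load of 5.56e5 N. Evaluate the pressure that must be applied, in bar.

Rod-side annular area A_ann = π/4 × (34.7² − 21.9²) = 569.0 cm^2
Retraction: pressure acts on the annular area.
P = F / A = 5.56e5 N / A

P ≈ 97.7 bar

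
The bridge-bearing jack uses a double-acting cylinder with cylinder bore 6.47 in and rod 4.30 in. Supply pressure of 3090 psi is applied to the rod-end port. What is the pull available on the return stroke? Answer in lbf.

Rod-side annular area A_ann = π/4 × (6.47² − 4.30²) = 18.36 in^2
On retraction the pressure acts on the annular area (bore minus rod).
F = P × A_ann

F ≈ 56700 lbf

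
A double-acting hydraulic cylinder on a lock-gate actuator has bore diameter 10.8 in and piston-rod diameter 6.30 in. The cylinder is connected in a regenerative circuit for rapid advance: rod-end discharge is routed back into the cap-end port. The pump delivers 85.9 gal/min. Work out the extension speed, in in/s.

v ≈ 10.6 in/s

In regeneration the rod-end outflow joins the pump flow into the cap end, so the net volume the pump must supply per unit advance equals the rod cross-section area.
Rod cross-section A_rod = π/4 × (6.30 in)² = 31.17 in^2
v = Q_pump / A_rod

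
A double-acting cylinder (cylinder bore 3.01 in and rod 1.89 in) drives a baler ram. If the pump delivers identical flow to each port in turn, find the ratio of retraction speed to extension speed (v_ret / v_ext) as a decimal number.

Cap-side area A_cap = π/4 × (3.01 in)² = 7.116 in^2
Rod-side annular area A_ann = π/4 × (3.01² − 1.89²) = 4.310 in^2
For equal Q, v ∝ 1/A, so v_ret/v_ext = A_cap/A_ann.

v_ret/v_ext ≈ 1.65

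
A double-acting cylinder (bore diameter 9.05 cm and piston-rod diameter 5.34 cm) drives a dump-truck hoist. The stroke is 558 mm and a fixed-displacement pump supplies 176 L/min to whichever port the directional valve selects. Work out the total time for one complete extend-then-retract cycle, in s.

t ≈ 2.02 s

Cap-side area A_cap = π/4 × (9.05 cm)² = 64.33 cm^2
Rod-side annular area A_ann = π/4 × (9.05² − 5.34²) = 41.93 cm^2
t_ext = A_cap·L/Q = 1.224 s
t_ret = A_ann·L/Q = 0.7976 s
t_cycle = t_ext + t_ret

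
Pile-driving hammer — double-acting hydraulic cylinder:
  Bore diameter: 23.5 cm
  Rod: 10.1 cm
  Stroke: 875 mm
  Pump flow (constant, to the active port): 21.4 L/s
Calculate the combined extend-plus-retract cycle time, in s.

t ≈ 3.22 s

Cap-side area A_cap = π/4 × (23.5 cm)² = 433.7 cm^2
Rod-side annular area A_ann = π/4 × (23.5² − 10.1²) = 353.6 cm^2
t_ext = A_cap·L/Q = 1.773 s
t_ret = A_ann·L/Q = 1.446 s
t_cycle = t_ext + t_ret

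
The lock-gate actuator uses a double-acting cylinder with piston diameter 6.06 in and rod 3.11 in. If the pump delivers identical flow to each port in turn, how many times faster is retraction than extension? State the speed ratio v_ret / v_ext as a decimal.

Cap-side area A_cap = π/4 × (6.06 in)² = 28.84 in^2
Rod-side annular area A_ann = π/4 × (6.06² − 3.11²) = 21.25 in^2
For equal Q, v ∝ 1/A, so v_ret/v_ext = A_cap/A_ann.

v_ret/v_ext ≈ 1.36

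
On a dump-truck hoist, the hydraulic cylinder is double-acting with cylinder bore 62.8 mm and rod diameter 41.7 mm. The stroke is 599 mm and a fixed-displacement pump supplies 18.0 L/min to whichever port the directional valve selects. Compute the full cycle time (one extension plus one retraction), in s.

t ≈ 9.64 s

Cap-side area A_cap = π/4 × (62.8 mm)² = 3097 mm^2
Rod-side annular area A_ann = π/4 × (62.8² − 41.7²) = 1732 mm^2
t_ext = A_cap·L/Q = 6.185 s
t_ret = A_ann·L/Q = 3.458 s
t_cycle = t_ext + t_ret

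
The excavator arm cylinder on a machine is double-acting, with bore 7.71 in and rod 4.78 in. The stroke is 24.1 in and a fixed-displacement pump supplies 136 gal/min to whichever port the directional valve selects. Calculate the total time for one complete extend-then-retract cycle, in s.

Cap-side area A_cap = π/4 × (7.71 in)² = 46.69 in^2
Rod-side annular area A_ann = π/4 × (7.71² − 4.78²) = 28.74 in^2
t_ext = A_cap·L/Q = 2.149 s
t_ret = A_ann·L/Q = 1.323 s
t_cycle = t_ext + t_ret

t ≈ 3.47 s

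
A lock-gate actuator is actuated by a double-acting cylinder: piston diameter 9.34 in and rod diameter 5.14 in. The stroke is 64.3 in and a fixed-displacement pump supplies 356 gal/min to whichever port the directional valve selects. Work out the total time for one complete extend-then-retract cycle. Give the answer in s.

t ≈ 5.46 s

Cap-side area A_cap = π/4 × (9.34 in)² = 68.51 in^2
Rod-side annular area A_ann = π/4 × (9.34² − 5.14²) = 47.76 in^2
t_ext = A_cap·L/Q = 3.214 s
t_ret = A_ann·L/Q = 2.241 s
t_cycle = t_ext + t_ret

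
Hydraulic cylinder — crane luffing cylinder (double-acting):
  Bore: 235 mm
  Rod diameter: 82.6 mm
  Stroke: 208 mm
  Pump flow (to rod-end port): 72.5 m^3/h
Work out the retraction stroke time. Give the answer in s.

Rod-side annular area A_ann = π/4 × (235² − 82.6²) = 38020 mm^2
Swept volume V = A × L; t = V / Q = A·L / Q

t ≈ 0.393 s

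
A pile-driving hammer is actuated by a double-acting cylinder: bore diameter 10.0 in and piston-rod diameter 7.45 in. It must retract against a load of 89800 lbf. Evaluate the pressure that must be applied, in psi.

Rod-side annular area A_ann = π/4 × (10.0² − 7.45²) = 34.95 in^2
Retraction: pressure acts on the annular area.
P = F / A = 89800 lbf / A

P ≈ 2570 psi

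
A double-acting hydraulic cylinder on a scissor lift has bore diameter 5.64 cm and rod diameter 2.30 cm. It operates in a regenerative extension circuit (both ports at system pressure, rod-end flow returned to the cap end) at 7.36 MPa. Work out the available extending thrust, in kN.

With equal pressure on both faces, forces on the annular region cancel; the net push is pressure × rod cross-section.
Rod cross-section A_rod = π/4 × (2.30 cm)² = 4.155 cm^2
F = P × A_rod

F ≈ 3.06 kN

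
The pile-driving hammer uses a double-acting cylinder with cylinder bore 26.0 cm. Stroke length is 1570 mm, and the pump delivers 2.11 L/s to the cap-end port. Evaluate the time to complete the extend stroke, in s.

Cap-side area A_cap = π/4 × (26.0 cm)² = 530.9 cm^2
Swept volume V = A × L; t = V / Q = A·L / Q

t ≈ 39.5 s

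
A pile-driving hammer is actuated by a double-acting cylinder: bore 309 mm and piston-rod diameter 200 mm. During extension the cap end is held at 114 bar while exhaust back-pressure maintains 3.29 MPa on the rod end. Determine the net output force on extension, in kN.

Cap-side area A_cap = π/4 × (309 mm)² = 74990 mm^2
Rod-side annular area A_ann = π/4 × (309² − 200²) = 43570 mm^2
Net thrust = P_cap·A_cap − P_rod·A_ann = 854.9 kN − 143.4 kN

F ≈ 712 kN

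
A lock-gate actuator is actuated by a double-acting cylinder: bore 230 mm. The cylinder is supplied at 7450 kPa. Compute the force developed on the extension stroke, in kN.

Cap-side area A_cap = π/4 × (230 mm)² = 41550 mm^2
F = P × A_cap = 7450 kPa × A_cap

F ≈ 310 kN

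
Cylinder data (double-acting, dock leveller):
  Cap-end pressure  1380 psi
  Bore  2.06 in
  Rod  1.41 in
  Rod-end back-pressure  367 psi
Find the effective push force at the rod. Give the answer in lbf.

F ≈ 3950 lbf

Cap-side area A_cap = π/4 × (2.06 in)² = 3.333 in^2
Rod-side annular area A_ann = π/4 × (2.06² − 1.41²) = 1.771 in^2
Net thrust = P_cap·A_cap − P_rod·A_ann = 4599 lbf − 650.1 lbf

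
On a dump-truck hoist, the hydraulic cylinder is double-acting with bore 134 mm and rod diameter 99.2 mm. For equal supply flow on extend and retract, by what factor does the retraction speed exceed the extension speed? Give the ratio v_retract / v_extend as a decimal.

v_ret/v_ext ≈ 2.21

Cap-side area A_cap = π/4 × (134 mm)² = 14100 mm^2
Rod-side annular area A_ann = π/4 × (134² − 99.2²) = 6374 mm^2
For equal Q, v ∝ 1/A, so v_ret/v_ext = A_cap/A_ann.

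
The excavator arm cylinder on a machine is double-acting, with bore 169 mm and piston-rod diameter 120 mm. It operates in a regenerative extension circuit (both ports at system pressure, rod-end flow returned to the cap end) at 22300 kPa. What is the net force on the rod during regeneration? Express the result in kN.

With equal pressure on both faces, forces on the annular region cancel; the net push is pressure × rod cross-section.
Rod cross-section A_rod = π/4 × (120 mm)² = 11310 mm^2
F = P × A_rod

F ≈ 252 kN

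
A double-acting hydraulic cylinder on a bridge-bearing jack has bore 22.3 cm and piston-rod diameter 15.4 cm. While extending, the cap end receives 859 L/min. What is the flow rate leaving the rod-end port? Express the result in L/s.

Cap-side area A_cap = π/4 × (22.3 cm)² = 390.6 cm^2
Rod-side annular area A_ann = π/4 × (22.3² − 15.4²) = 204.3 cm^2
Piston speed v = Q_in/A_cap; rod-end outflow Q_out = v × A_ann = Q_in × A_ann/A_cap.

Q_out ≈ 7.49 L/s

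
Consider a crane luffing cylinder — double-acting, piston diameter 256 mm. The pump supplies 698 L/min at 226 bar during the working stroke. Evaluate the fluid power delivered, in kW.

W ≈ 263 kW

Hydraulic power = P × Q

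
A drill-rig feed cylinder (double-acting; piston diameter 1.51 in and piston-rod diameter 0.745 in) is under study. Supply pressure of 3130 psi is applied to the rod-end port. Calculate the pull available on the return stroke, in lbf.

F ≈ 4240 lbf

Rod-side annular area A_ann = π/4 × (1.51² − 0.745²) = 1.355 in^2
On retraction the pressure acts on the annular area (bore minus rod).
F = P × A_ann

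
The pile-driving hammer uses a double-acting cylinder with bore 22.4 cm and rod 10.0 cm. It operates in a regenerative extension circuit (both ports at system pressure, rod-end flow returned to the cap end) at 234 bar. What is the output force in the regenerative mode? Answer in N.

F ≈ 1.84e5 N

With equal pressure on both faces, forces on the annular region cancel; the net push is pressure × rod cross-section.
Rod cross-section A_rod = π/4 × (10.0 cm)² = 78.54 cm^2
F = P × A_rod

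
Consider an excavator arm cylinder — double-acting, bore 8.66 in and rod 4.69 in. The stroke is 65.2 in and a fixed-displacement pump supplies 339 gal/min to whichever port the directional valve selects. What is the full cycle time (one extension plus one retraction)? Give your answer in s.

t ≈ 5.02 s

Cap-side area A_cap = π/4 × (8.66 in)² = 58.90 in^2
Rod-side annular area A_ann = π/4 × (8.66² − 4.69²) = 41.63 in^2
t_ext = A_cap·L/Q = 2.942 s
t_ret = A_ann·L/Q = 2.079 s
t_cycle = t_ext + t_ret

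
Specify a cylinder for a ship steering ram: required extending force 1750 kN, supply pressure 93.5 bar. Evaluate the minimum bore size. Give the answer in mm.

D ≈ 488 mm

Extension force acts on the full piston face: F = P × (π/4)D².
D = √(4F / (πP)) = √(4 × 1750 kN / (π × 93.5 bar))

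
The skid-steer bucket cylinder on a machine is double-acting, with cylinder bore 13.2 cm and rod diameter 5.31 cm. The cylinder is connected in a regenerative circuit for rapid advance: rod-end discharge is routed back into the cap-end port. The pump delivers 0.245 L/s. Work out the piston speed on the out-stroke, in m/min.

v ≈ 6.64 m/min

In regeneration the rod-end outflow joins the pump flow into the cap end, so the net volume the pump must supply per unit advance equals the rod cross-section area.
Rod cross-section A_rod = π/4 × (5.31 cm)² = 22.15 cm^2
v = Q_pump / A_rod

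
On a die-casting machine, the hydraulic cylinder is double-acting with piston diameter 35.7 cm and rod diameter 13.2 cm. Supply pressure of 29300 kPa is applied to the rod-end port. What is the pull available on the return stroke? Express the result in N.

F ≈ 2.53e6 N

Rod-side annular area A_ann = π/4 × (35.7² − 13.2²) = 864.1 cm^2
On retraction the pressure acts on the annular area (bore minus rod).
F = P × A_ann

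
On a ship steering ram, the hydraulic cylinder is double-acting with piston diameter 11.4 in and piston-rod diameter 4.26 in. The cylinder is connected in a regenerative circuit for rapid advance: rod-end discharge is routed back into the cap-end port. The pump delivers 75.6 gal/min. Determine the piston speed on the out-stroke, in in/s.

v ≈ 20.4 in/s

In regeneration the rod-end outflow joins the pump flow into the cap end, so the net volume the pump must supply per unit advance equals the rod cross-section area.
Rod cross-section A_rod = π/4 × (4.26 in)² = 14.25 in^2
v = Q_pump / A_rod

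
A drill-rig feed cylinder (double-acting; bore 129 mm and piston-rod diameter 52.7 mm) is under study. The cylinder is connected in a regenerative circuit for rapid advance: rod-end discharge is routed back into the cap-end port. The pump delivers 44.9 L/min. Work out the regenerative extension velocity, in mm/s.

In regeneration the rod-end outflow joins the pump flow into the cap end, so the net volume the pump must supply per unit advance equals the rod cross-section area.
Rod cross-section A_rod = π/4 × (52.7 mm)² = 2181 mm^2
v = Q_pump / A_rod

v ≈ 343 mm/s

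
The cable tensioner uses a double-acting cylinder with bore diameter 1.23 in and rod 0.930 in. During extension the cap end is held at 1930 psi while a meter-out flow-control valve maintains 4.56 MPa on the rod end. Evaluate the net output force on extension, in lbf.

F ≈ 1960 lbf

Cap-side area A_cap = π/4 × (1.23 in)² = 1.188 in^2
Rod-side annular area A_ann = π/4 × (1.23² − 0.930²) = 0.5089 in^2
Net thrust = P_cap·A_cap − P_rod·A_ann = 2293 lbf − 336.6 lbf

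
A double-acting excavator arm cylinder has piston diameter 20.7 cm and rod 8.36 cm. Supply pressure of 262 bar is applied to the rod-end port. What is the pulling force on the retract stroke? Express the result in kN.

F ≈ 738 kN

Rod-side annular area A_ann = π/4 × (20.7² − 8.36²) = 281.6 cm^2
On retraction the pressure acts on the annular area (bore minus rod).
F = P × A_ann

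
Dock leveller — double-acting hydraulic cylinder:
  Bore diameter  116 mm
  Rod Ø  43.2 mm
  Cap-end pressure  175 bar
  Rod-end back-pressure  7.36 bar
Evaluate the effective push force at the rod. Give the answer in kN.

Cap-side area A_cap = π/4 × (116 mm)² = 10570 mm^2
Rod-side annular area A_ann = π/4 × (116² − 43.2²) = 9103 mm^2
Net thrust = P_cap·A_cap − P_rod·A_ann = 184.9 kN − 6.699 kN

F ≈ 178 kN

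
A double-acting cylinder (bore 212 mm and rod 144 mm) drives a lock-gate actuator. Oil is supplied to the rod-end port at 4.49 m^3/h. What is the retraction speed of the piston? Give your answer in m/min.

Rod-side annular area A_ann = π/4 × (212² − 144²) = 19010 mm^2
Flow into the rod-end port fills the annular volume.
v = Q / A

v ≈ 3.94 m/min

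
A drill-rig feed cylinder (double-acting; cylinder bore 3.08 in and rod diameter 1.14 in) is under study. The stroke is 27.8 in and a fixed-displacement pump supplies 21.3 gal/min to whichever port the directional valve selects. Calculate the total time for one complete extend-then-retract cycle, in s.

Cap-side area A_cap = π/4 × (3.08 in)² = 7.451 in^2
Rod-side annular area A_ann = π/4 × (3.08² − 1.14²) = 6.430 in^2
t_ext = A_cap·L/Q = 2.526 s
t_ret = A_ann·L/Q = 2.180 s
t_cycle = t_ext + t_ret

t ≈ 4.71 s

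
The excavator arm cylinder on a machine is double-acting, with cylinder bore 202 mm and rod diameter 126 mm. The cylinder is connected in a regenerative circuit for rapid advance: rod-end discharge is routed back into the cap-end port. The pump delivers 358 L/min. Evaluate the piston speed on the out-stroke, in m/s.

In regeneration the rod-end outflow joins the pump flow into the cap end, so the net volume the pump must supply per unit advance equals the rod cross-section area.
Rod cross-section A_rod = π/4 × (126 mm)² = 12470 mm^2
v = Q_pump / A_rod

v ≈ 0.479 m/s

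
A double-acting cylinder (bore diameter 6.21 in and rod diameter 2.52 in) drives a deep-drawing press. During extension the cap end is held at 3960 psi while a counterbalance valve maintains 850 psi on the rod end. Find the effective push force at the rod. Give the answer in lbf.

F ≈ 98400 lbf

Cap-side area A_cap = π/4 × (6.21 in)² = 30.29 in^2
Rod-side annular area A_ann = π/4 × (6.21² − 2.52²) = 25.30 in^2
Net thrust = P_cap·A_cap − P_rod·A_ann = 1.199e5 lbf − 21510 lbf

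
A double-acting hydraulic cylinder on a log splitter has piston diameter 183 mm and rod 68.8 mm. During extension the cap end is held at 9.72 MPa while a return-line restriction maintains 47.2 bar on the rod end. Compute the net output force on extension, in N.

F ≈ 1.49e5 N

Cap-side area A_cap = π/4 × (183 mm)² = 26300 mm^2
Rod-side annular area A_ann = π/4 × (183² − 68.8²) = 22580 mm^2
Net thrust = P_cap·A_cap − P_rod·A_ann = 2.557e5 N − 1.066e5 N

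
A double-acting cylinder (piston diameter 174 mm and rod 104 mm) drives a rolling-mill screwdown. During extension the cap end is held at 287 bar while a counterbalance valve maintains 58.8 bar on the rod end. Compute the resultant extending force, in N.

F ≈ 5.93e5 N

Cap-side area A_cap = π/4 × (174 mm)² = 23780 mm^2
Rod-side annular area A_ann = π/4 × (174² − 104²) = 15280 mm^2
Net thrust = P_cap·A_cap − P_rod·A_ann = 6.824e5 N − 89870 N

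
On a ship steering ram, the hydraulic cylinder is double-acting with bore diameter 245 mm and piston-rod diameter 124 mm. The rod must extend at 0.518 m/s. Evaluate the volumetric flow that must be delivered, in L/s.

Cap-side area A_cap = π/4 × (245 mm)² = 47140 mm^2
Q = A × v

Q ≈ 24.4 L/s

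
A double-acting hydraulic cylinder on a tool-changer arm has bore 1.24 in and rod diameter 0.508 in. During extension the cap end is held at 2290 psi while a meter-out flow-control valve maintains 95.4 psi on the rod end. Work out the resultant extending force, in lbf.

Cap-side area A_cap = π/4 × (1.24 in)² = 1.208 in^2
Rod-side annular area A_ann = π/4 × (1.24² − 0.508²) = 1.005 in^2
Net thrust = P_cap·A_cap − P_rod·A_ann = 2765 lbf − 95.87 lbf

F ≈ 2670 lbf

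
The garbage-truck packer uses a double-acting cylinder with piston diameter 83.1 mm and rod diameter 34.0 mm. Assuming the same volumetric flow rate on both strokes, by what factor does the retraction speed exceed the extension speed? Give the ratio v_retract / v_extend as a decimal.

v_ret/v_ext ≈ 1.20

Cap-side area A_cap = π/4 × (83.1 mm)² = 5424 mm^2
Rod-side annular area A_ann = π/4 × (83.1² − 34.0²) = 4516 mm^2
For equal Q, v ∝ 1/A, so v_ret/v_ext = A_cap/A_ann.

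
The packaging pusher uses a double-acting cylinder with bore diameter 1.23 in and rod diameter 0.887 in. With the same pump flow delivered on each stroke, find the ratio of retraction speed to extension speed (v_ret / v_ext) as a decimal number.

Cap-side area A_cap = π/4 × (1.23 in)² = 1.188 in^2
Rod-side annular area A_ann = π/4 × (1.23² − 0.887²) = 0.5703 in^2
For equal Q, v ∝ 1/A, so v_ret/v_ext = A_cap/A_ann.

v_ret/v_ext ≈ 2.08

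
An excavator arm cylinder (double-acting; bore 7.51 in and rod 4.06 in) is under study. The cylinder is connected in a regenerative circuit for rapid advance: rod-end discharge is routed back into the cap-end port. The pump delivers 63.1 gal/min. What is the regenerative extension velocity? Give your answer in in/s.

v ≈ 18.8 in/s

In regeneration the rod-end outflow joins the pump flow into the cap end, so the net volume the pump must supply per unit advance equals the rod cross-section area.
Rod cross-section A_rod = π/4 × (4.06 in)² = 12.95 in^2
v = Q_pump / A_rod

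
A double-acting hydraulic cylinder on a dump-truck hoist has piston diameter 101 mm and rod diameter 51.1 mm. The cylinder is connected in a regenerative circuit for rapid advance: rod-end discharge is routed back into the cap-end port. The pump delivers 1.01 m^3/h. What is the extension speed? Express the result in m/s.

v ≈ 0.137 m/s

In regeneration the rod-end outflow joins the pump flow into the cap end, so the net volume the pump must supply per unit advance equals the rod cross-section area.
Rod cross-section A_rod = π/4 × (51.1 mm)² = 2051 mm^2
v = Q_pump / A_rod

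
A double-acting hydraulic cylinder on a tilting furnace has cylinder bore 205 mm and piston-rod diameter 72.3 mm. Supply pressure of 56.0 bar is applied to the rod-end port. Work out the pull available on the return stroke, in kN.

F ≈ 162 kN

Rod-side annular area A_ann = π/4 × (205² − 72.3²) = 28900 mm^2
On retraction the pressure acts on the annular area (bore minus rod).
F = P × A_ann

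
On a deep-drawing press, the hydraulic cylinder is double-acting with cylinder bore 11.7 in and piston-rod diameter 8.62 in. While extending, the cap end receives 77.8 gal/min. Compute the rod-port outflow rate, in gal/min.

Cap-side area A_cap = π/4 × (11.7 in)² = 107.5 in^2
Rod-side annular area A_ann = π/4 × (11.7² − 8.62²) = 49.15 in^2
Piston speed v = Q_in/A_cap; rod-end outflow Q_out = v × A_ann = Q_in × A_ann/A_cap.

Q_out ≈ 35.6 gal/min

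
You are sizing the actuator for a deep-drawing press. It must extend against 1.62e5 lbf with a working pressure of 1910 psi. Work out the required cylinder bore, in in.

D ≈ 10.4 in

Extension force acts on the full piston face: F = P × (π/4)D².
D = √(4F / (πP)) = √(4 × 1.62e5 lbf / (π × 1910 psi))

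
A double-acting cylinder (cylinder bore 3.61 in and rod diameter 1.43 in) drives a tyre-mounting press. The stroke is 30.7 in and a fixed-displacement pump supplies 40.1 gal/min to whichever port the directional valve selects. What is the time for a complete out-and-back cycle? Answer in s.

t ≈ 3.75 s

Cap-side area A_cap = π/4 × (3.61 in)² = 10.24 in^2
Rod-side annular area A_ann = π/4 × (3.61² − 1.43²) = 8.629 in^2
t_ext = A_cap·L/Q = 2.035 s
t_ret = A_ann·L/Q = 1.716 s
t_cycle = t_ext + t_ret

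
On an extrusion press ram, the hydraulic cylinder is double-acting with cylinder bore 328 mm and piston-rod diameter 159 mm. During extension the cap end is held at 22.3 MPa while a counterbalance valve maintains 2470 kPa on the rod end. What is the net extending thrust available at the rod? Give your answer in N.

Cap-side area A_cap = π/4 × (328 mm)² = 84500 mm^2
Rod-side annular area A_ann = π/4 × (328² − 159²) = 64640 mm^2
Net thrust = P_cap·A_cap − P_rod·A_ann = 1.884e6 N − 1.597e5 N

F ≈ 1.72e6 N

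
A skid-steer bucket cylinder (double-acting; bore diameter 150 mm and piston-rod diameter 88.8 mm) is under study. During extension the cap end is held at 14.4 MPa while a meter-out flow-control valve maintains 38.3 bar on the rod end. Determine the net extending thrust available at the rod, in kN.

F ≈ 211 kN

Cap-side area A_cap = π/4 × (150 mm)² = 17670 mm^2
Rod-side annular area A_ann = π/4 × (150² − 88.8²) = 11480 mm^2
Net thrust = P_cap·A_cap − P_rod·A_ann = 254.5 kN − 43.96 kN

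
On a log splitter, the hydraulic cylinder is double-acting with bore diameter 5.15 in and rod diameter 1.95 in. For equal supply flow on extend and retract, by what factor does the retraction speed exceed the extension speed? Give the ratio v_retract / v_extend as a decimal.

Cap-side area A_cap = π/4 × (5.15 in)² = 20.83 in^2
Rod-side annular area A_ann = π/4 × (5.15² − 1.95²) = 17.84 in^2
For equal Q, v ∝ 1/A, so v_ret/v_ext = A_cap/A_ann.

v_ret/v_ext ≈ 1.17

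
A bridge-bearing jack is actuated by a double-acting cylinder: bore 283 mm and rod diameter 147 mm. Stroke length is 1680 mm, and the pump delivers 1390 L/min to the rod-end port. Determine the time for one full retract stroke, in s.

Rod-side annular area A_ann = π/4 × (283² − 147²) = 45930 mm^2
Swept volume V = A × L; t = V / Q = A·L / Q

t ≈ 3.33 s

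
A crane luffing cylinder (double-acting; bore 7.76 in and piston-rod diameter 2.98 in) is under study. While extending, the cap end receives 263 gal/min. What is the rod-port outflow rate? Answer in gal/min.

Q_out ≈ 224 gal/min

Cap-side area A_cap = π/4 × (7.76 in)² = 47.29 in^2
Rod-side annular area A_ann = π/4 × (7.76² − 2.98²) = 40.32 in^2
Piston speed v = Q_in/A_cap; rod-end outflow Q_out = v × A_ann = Q_in × A_ann/A_cap.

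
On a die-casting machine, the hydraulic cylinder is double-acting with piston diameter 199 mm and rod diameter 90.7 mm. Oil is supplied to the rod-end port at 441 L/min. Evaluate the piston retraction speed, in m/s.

Rod-side annular area A_ann = π/4 × (199² − 90.7²) = 24640 mm^2
Flow into the rod-end port fills the annular volume.
v = Q / A

v ≈ 0.298 m/s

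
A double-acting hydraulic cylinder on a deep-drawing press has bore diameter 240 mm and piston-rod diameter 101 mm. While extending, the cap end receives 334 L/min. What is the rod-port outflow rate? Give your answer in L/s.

Q_out ≈ 4.58 L/s

Cap-side area A_cap = π/4 × (240 mm)² = 45240 mm^2
Rod-side annular area A_ann = π/4 × (240² − 101²) = 37230 mm^2
Piston speed v = Q_in/A_cap; rod-end outflow Q_out = v × A_ann = Q_in × A_ann/A_cap.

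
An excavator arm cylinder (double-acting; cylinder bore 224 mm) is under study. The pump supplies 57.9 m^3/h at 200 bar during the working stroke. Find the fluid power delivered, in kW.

W ≈ 322 kW

Hydraulic power = P × Q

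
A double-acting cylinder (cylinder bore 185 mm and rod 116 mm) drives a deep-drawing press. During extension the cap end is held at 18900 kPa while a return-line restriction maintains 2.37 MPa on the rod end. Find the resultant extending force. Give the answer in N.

Cap-side area A_cap = π/4 × (185 mm)² = 26880 mm^2
Rod-side annular area A_ann = π/4 × (185² − 116²) = 16310 mm^2
Net thrust = P_cap·A_cap − P_rod·A_ann = 5.080e5 N − 38660 N

F ≈ 4.69e5 N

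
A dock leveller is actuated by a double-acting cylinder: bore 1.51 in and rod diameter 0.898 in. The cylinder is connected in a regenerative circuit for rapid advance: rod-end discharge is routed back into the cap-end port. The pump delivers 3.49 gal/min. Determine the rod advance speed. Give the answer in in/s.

In regeneration the rod-end outflow joins the pump flow into the cap end, so the net volume the pump must supply per unit advance equals the rod cross-section area.
Rod cross-section A_rod = π/4 × (0.898 in)² = 0.6333 in^2
v = Q_pump / A_rod

v ≈ 21.2 in/s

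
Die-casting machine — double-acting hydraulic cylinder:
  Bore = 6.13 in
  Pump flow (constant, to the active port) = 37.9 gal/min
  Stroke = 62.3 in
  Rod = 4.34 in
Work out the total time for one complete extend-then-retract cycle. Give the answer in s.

Cap-side area A_cap = π/4 × (6.13 in)² = 29.51 in^2
Rod-side annular area A_ann = π/4 × (6.13² − 4.34²) = 14.72 in^2
t_ext = A_cap·L/Q = 12.60 s
t_ret = A_ann·L/Q = 6.285 s
t_cycle = t_ext + t_ret

t ≈ 18.9 s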